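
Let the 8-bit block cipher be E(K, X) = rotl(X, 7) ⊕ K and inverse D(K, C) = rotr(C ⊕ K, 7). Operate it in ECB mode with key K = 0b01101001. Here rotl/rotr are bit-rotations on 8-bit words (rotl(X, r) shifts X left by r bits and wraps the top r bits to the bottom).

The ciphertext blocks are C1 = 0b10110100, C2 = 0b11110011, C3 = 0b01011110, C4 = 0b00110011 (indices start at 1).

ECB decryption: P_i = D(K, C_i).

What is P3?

P3: D(K, 0b01011110) = 0b01101110.

P3 = 0b01101110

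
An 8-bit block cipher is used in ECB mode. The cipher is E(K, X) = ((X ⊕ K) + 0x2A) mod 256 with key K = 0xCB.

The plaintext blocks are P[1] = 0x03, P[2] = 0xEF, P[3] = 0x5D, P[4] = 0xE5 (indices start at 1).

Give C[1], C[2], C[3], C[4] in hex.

ECB encryption: C_i = E(K, P_i).
C[1]: E(K, 0x03) = 0xF2.
C[2]: E(K, 0xEF) = 0x4E.
C[3]: E(K, 0x5D) = 0xC0.
C[4]: E(K, 0xE5) = 0x58.

C[1] = 0xF2, C[2] = 0x4E, C[3] = 0xC0, C[4] = 0x58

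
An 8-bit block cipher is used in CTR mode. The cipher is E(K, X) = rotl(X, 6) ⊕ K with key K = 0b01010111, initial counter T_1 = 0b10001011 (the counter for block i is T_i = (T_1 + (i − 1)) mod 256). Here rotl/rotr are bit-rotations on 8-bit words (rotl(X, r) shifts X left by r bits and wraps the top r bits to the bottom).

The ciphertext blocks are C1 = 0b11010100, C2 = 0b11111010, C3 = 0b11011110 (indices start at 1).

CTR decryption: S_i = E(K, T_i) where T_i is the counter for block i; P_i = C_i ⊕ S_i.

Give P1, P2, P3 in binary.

P1: T = 0b10001011, S = E(K, T) = 0b10110101; 0b11010100 ⊕ 0b10110101 = 0b01100001.
P2: T = 0b10001100, S = E(K, T) = 0b01110100; 0b11111010 ⊕ 0b01110100 = 0b10001110.
P3: T = 0b10001101, S = E(K, T) = 0b00110100; 0b11011110 ⊕ 0b00110100 = 0b11101010.

P1 = 0b01100001, P2 = 0b10001110, P3 = 0b11101010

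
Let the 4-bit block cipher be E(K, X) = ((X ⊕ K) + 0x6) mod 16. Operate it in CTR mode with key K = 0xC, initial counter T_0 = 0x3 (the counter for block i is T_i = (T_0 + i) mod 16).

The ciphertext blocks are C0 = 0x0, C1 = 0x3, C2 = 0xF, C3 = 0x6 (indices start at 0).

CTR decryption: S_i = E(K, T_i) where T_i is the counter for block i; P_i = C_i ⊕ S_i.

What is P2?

P2: T = 0x5, S = E(K, T) = 0xF; 0xF ⊕ 0xF = 0x0.

P2 = 0x0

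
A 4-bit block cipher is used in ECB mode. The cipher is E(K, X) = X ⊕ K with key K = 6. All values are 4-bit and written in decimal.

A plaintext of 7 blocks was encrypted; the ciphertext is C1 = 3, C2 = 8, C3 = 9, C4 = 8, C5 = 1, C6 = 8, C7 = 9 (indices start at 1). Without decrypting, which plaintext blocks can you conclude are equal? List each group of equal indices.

P2 = P4 = P6; P3 = P7

ECB encrypts each block independently with the same key, so equal ciphertext blocks imply equal plaintext blocks.
C2 = C4 = C6 = 8, so P2 = P4 = P6.
C3 = C7 = 9, so P3 = P7.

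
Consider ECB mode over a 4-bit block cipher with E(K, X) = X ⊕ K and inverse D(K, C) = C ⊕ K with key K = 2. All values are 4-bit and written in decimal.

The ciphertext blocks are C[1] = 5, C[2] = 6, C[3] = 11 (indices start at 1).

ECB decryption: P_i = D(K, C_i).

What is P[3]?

P[3]: D(K, 11) = 9.

P[3] = 9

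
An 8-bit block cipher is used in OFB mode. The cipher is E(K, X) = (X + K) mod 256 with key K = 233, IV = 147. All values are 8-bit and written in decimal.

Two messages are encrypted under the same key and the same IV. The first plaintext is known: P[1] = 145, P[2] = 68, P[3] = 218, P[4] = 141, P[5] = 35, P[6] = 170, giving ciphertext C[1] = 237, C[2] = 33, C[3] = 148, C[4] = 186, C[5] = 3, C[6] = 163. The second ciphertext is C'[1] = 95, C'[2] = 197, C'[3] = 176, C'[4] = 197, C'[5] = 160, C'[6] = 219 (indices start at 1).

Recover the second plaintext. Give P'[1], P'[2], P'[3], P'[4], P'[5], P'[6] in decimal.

In OFB with a reused IV, both messages share the same keystream S_i, so C_i ⊕ C'_i = P_i ⊕ P'_i and thus P'_i = P_i ⊕ C_i ⊕ C'_i.
P'[1]: 145 ⊕ 237 ⊕ 95 = 35.
P'[2]: 68 ⊕ 33 ⊕ 197 = 160.
P'[3]: 218 ⊕ 148 ⊕ 176 = 254.
P'[4]: 141 ⊕ 186 ⊕ 197 = 242.
P'[5]: 35 ⊕ 3 ⊕ 160 = 128.
P'[6]: 170 ⊕ 163 ⊕ 219 = 210.

P'[1] = 35, P'[2] = 160, P'[3] = 254, P'[4] = 242, P'[5] = 128, P'[6] = 210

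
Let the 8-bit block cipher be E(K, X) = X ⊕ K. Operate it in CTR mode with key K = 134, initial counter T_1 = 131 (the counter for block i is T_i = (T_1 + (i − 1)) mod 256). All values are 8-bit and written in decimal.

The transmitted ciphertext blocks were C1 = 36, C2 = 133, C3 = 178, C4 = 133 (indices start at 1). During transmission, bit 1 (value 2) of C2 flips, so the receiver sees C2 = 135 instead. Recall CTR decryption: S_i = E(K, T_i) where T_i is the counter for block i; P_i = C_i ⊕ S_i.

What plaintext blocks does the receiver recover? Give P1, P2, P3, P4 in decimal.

P1 = 33, P2 = 133, P3 = 177, P4 = 133

Only C2 changed, to 135. In CTR, a change in C_i flips the same bit in P_i only; the keystream is unaffected. Decrypting the received ciphertext:
P1: T = 131, S = E(K, T) = 5; 36 ⊕ 5 = 33.
P2: T = 132, S = E(K, T) = 2; 135 ⊕ 2 = 133.
P3: T = 133, S = E(K, T) = 3; 178 ⊕ 3 = 177.
P4: T = 134, S = E(K, T) = 0; 133 ⊕ 0 = 133.
Blocks that differ from the original plaintext: P2.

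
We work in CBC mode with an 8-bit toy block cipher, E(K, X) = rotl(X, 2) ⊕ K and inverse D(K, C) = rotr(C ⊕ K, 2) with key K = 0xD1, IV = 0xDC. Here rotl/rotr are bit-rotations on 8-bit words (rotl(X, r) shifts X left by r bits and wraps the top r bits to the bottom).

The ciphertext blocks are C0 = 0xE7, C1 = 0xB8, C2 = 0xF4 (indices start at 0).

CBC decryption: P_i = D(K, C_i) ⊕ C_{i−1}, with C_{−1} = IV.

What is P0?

P0: D(K, 0xE7) = 0x8D; 0x8D ⊕ 0xDC = 0x51.

P0 = 0x51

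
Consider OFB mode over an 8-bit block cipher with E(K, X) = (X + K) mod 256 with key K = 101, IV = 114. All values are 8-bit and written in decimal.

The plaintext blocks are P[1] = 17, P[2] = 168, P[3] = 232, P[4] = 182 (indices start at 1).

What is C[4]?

OFB encryption: S_i = E(K, S_{i−1}) with S_{0} = IV; C_i = P_i ⊕ S_i.
C[1]: S = E(K, 114) = 215; 17 ⊕ 215 = 198.
C[2]: S = E(K, 215) = 60; 168 ⊕ 60 = 148.
C[3]: S = E(K, 60) = 161; 232 ⊕ 161 = 73.
C[4]: S = E(K, 161) = 6; 182 ⊕ 6 = 176.

C[4] = 176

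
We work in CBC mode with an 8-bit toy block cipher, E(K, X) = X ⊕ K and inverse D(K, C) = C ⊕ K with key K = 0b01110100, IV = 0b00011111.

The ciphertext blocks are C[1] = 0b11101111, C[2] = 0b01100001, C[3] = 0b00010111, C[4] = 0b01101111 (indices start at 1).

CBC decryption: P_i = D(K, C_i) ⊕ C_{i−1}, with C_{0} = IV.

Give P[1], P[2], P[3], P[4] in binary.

P[1]: D(K, 0b11101111) = 0b10011011; 0b10011011 ⊕ 0b00011111 = 0b10000100.
P[2]: D(K, 0b01100001) = 0b00010101; 0b00010101 ⊕ 0b11101111 = 0b11111010.
P[3]: D(K, 0b00010111) = 0b01100011; 0b01100011 ⊕ 0b01100001 = 0b00000010.
P[4]: D(K, 0b01101111) = 0b00011011; 0b00011011 ⊕ 0b00010111 = 0b00001100.

P[1] = 0b10000100, P[2] = 0b11111010, P[3] = 0b00000010, P[4] = 0b00001100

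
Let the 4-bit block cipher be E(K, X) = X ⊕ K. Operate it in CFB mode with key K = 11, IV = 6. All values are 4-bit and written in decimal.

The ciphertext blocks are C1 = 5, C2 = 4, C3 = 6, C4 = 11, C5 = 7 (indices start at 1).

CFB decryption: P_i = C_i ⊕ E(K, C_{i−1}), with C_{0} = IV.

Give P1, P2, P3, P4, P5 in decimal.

P1: E(K, 6) = 13; 5 ⊕ 13 = 8.
P2: E(K, 5) = 14; 4 ⊕ 14 = 10.
P3: E(K, 4) = 15; 6 ⊕ 15 = 9.
P4: E(K, 6) = 13; 11 ⊕ 13 = 6.
P5: E(K, 11) = 0; 7 ⊕ 0 = 7.

P1 = 8, P2 = 10, P3 = 9, P4 = 6, P5 = 7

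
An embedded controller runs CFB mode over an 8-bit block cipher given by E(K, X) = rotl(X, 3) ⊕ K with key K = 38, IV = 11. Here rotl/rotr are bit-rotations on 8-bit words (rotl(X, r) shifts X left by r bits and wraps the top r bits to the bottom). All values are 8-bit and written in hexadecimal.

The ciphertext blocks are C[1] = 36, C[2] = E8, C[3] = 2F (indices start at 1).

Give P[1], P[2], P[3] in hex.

P[1] = 86, P[2] = 61, P[3] = 50

CFB decryption: P_i = C_i ⊕ E(K, C_{i−1}), with C_{0} = IV.
P[1]: E(K, 11) = B0; 36 ⊕ B0 = 86.
P[2]: E(K, 36) = 89; E8 ⊕ 89 = 61.
P[3]: E(K, E8) = 7F; 2F ⊕ 7F = 50.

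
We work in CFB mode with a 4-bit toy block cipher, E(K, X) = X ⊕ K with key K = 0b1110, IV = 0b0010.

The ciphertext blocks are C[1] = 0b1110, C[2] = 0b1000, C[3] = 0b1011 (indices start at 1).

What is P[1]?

CFB decryption: P_i = C_i ⊕ E(K, C_{i−1}), with C_{0} = IV.
P[1]: E(K, 0b0010) = 0b1100; 0b1110 ⊕ 0b1100 = 0b0010.

P[1] = 0b0010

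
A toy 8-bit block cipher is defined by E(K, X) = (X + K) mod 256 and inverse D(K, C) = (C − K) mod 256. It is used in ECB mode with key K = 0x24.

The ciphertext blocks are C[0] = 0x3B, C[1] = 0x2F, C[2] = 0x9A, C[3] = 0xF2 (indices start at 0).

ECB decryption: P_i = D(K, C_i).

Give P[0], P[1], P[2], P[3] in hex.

P[0] = 0x17, P[1] = 0x0B, P[2] = 0x76, P[3] = 0xCE

P[0]: D(K, 0x3B) = 0x17.
P[1]: D(K, 0x2F) = 0x0B.
P[2]: D(K, 0x9A) = 0x76.
P[3]: D(K, 0xF2) = 0xCE.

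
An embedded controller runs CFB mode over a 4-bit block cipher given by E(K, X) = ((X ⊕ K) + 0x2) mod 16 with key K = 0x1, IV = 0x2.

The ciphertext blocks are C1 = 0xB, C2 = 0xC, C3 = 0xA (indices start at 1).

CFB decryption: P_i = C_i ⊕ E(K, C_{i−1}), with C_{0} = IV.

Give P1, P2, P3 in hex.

P1 = 0xE, P2 = 0x0, P3 = 0x5

P1: E(K, 0x2) = 0x5; 0xB ⊕ 0x5 = 0xE.
P2: E(K, 0xB) = 0xC; 0xC ⊕ 0xC = 0x0.
P3: E(K, 0xC) = 0xF; 0xA ⊕ 0xF = 0x5.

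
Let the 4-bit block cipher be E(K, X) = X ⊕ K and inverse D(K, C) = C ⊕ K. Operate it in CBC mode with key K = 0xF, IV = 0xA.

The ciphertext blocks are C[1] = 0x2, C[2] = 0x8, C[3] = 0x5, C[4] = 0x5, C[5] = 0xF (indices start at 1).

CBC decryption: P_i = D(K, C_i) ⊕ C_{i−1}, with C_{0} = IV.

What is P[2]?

P[2] = 0x5

P[2]: D(K, 0x8) = 0x7; 0x7 ⊕ 0x2 = 0x5.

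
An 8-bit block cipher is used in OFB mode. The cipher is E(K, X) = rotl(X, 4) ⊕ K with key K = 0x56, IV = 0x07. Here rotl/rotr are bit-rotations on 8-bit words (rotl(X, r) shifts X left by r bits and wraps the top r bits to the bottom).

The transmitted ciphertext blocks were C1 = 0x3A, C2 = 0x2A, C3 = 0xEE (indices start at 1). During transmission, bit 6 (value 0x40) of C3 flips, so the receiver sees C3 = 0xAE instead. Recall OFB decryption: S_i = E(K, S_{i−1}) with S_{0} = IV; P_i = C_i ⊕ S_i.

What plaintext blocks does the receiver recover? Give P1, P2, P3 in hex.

Only C3 changed, to 0xAE. In OFB, a change in C_i flips the same bit in P_i only; the keystream is unaffected. Decrypting the received ciphertext:
P1: S = E(K, 0x07) = 0x26; 0x3A ⊕ 0x26 = 0x1C.
P2: S = E(K, 0x26) = 0x34; 0x2A ⊕ 0x34 = 0x1E.
P3: S = E(K, 0x34) = 0x15; 0xAE ⊕ 0x15 = 0xBB.
Blocks that differ from the original plaintext: P3.

P1 = 0x1C, P2 = 0x1E, P3 = 0xBB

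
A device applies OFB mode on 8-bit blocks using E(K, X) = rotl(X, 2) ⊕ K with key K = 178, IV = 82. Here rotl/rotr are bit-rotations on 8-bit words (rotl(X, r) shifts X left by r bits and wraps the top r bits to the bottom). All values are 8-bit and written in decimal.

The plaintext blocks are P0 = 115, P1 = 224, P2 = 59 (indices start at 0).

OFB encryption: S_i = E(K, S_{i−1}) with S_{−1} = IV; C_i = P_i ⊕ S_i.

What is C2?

C0: S = E(K, 82) = 251; 115 ⊕ 251 = 136.
C1: S = E(K, 251) = 93; 224 ⊕ 93 = 189.
C2: S = E(K, 93) = 199; 59 ⊕ 199 = 252.

C2 = 252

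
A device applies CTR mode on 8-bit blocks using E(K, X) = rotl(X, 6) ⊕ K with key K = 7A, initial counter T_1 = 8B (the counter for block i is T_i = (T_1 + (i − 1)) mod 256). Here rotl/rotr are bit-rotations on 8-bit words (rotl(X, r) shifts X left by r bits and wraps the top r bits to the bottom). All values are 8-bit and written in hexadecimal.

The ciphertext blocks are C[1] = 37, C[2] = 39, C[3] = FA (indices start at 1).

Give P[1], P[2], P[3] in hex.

CTR decryption: S_i = E(K, T_i) where T_i is the counter for block i; P_i = C_i ⊕ S_i.
P[1]: T = 8B, S = E(K, T) = 98; 37 ⊕ 98 = AF.
P[2]: T = 8C, S = E(K, T) = 59; 39 ⊕ 59 = 60.
P[3]: T = 8D, S = E(K, T) = 19; FA ⊕ 19 = E3.

P[1] = AF, P[2] = 60, P[3] = E3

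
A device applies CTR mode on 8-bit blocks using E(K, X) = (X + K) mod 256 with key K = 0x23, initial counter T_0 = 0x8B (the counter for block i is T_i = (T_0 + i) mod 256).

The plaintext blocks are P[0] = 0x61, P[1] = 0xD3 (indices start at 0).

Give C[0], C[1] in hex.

C[0] = 0xCF, C[1] = 0x7C

CTR encryption: S_i = E(K, T_i) where T_i is the counter for block i; C_i = P_i ⊕ S_i.
C[0]: T = 0x8B, S = E(K, T) = 0xAE; 0x61 ⊕ 0xAE = 0xCF.
C[1]: T = 0x8C, S = E(K, T) = 0xAF; 0xD3 ⊕ 0xAF = 0x7C.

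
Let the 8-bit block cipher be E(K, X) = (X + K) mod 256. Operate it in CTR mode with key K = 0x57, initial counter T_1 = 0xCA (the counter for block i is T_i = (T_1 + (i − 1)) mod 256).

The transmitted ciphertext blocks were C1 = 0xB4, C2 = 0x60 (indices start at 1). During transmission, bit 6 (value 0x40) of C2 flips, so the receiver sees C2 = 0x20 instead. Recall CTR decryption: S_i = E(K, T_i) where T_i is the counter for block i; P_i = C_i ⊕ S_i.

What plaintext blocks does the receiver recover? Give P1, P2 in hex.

P1 = 0x95, P2 = 0x02

Only C2 changed, to 0x20. In CTR, a change in C_i flips the same bit in P_i only; the keystream is unaffected. Decrypting the received ciphertext:
P1: T = 0xCA, S = E(K, T) = 0x21; 0xB4 ⊕ 0x21 = 0x95.
P2: T = 0xCB, S = E(K, T) = 0x22; 0x20 ⊕ 0x22 = 0x02.
Blocks that differ from the original plaintext: P2.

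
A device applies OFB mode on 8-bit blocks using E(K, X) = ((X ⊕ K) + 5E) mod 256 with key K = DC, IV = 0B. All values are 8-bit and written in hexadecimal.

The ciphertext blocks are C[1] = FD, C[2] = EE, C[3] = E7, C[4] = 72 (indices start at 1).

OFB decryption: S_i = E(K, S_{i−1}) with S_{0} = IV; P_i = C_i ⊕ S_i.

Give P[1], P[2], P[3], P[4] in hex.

P[1]: S = E(K, 0B) = 35; FD ⊕ 35 = C8.
P[2]: S = E(K, 35) = 47; EE ⊕ 47 = A9.
P[3]: S = E(K, 47) = F9; E7 ⊕ F9 = 1E.
P[4]: S = E(K, F9) = 83; 72 ⊕ 83 = F1.

P[1] = C8, P[2] = A9, P[3] = 1E, P[4] = F1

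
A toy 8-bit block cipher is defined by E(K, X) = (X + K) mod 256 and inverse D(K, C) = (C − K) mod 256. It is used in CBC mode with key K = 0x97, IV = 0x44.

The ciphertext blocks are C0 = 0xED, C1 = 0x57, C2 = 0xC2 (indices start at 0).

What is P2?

P2 = 0x7C

CBC decryption: P_i = D(K, C_i) ⊕ C_{i−1}, with C_{−1} = IV.
P2: D(K, 0xC2) = 0x2B; 0x2B ⊕ 0x57 = 0x7C.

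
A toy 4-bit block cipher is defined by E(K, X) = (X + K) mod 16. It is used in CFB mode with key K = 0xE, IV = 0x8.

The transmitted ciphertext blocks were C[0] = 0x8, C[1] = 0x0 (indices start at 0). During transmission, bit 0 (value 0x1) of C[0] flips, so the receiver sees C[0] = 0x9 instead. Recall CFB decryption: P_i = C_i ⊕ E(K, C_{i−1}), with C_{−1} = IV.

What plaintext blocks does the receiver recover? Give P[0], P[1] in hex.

Only C[0] changed, to 0x9. In CFB, a change in C_i flips the same bit in P_i and garbles P_{i+1}. Decrypting the received ciphertext:
P[0]: E(K, 0x8) = 0x6; 0x9 ⊕ 0x6 = 0xF.
P[1]: E(K, 0x9) = 0x7; 0x0 ⊕ 0x7 = 0x7.
Blocks that differ from the original plaintext: P[0], P[1].

P[0] = 0xF, P[1] = 0x7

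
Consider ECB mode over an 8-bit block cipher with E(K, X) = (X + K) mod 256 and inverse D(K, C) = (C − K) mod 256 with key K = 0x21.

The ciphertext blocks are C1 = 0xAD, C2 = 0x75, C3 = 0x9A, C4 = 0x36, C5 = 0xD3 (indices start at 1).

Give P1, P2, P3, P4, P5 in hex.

P1 = 0x8C, P2 = 0x54, P3 = 0x79, P4 = 0x15, P5 = 0xB2

ECB decryption: P_i = D(K, C_i).
P1: D(K, 0xAD) = 0x8C.
P2: D(K, 0x75) = 0x54.
P3: D(K, 0x9A) = 0x79.
P4: D(K, 0x36) = 0x15.
P5: D(K, 0xD3) = 0xB2.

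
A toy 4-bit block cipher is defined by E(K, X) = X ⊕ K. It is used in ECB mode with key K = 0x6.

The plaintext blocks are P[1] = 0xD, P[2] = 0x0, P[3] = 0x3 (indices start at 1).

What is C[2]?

ECB encryption: C_i = E(K, P_i).
C[2]: E(K, 0x0) = 0x6.

C[2] = 0x6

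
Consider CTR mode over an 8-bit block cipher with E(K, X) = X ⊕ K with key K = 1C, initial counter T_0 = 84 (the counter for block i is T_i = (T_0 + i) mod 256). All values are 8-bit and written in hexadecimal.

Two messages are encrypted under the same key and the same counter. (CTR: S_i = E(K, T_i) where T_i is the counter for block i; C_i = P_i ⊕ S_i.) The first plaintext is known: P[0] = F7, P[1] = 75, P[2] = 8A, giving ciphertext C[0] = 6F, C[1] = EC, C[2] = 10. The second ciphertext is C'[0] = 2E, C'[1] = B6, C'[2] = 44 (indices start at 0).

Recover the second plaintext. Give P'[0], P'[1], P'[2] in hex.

P'[0] = B6, P'[1] = 2F, P'[2] = DE

In CTR with a reused counter, both messages share the same keystream S_i, so C_i ⊕ C'_i = P_i ⊕ P'_i and thus P'_i = P_i ⊕ C_i ⊕ C'_i.
P'[0]: F7 ⊕ 6F ⊕ 2E = B6.
P'[1]: 75 ⊕ EC ⊕ B6 = 2F.
P'[2]: 8A ⊕ 10 ⊕ 44 = DE.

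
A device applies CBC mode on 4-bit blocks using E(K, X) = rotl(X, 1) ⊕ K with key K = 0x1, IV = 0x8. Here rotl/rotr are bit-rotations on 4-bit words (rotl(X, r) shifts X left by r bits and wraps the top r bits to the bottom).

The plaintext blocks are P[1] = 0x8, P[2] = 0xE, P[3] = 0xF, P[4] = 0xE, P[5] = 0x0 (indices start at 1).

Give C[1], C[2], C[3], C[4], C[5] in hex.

C[1] = 0x1, C[2] = 0xE, C[3] = 0x3, C[4] = 0xA, C[5] = 0x4

CBC encryption: C_i = E(K, P_i ⊕ C_{i−1}), with C_{0} = IV.
C[1]: P[1] ⊕ 0x8 = 0x0; E(K, 0x0) = 0x1.
C[2]: P[2] ⊕ 0x1 = 0xF; E(K, 0xF) = 0xE.
C[3]: P[3] ⊕ 0xE = 0x1; E(K, 0x1) = 0x3.
C[4]: P[4] ⊕ 0x3 = 0xD; E(K, 0xD) = 0xA.
C[5]: P[5] ⊕ 0xA = 0xA; E(K, 0xA) = 0x4.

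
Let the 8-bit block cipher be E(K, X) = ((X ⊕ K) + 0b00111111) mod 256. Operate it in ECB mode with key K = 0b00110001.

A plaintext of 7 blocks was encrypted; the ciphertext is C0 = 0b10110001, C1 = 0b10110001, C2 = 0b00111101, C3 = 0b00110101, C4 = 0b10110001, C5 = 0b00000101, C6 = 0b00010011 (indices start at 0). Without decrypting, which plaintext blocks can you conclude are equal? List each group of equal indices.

P0 = P1 = P4

ECB encrypts each block independently with the same key, so equal ciphertext blocks imply equal plaintext blocks.
C0 = C1 = C4 = 0b10110001, so P0 = P1 = P4.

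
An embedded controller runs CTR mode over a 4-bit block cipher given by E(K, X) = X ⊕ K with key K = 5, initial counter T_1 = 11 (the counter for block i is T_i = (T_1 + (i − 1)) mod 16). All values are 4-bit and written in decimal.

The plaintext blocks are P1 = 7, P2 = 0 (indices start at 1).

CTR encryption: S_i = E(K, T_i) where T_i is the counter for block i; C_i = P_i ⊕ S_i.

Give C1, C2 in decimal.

C1 = 9, C2 = 9

C1: T = 11, S = E(K, T) = 14; 7 ⊕ 14 = 9.
C2: T = 12, S = E(K, T) = 9; 0 ⊕ 9 = 9.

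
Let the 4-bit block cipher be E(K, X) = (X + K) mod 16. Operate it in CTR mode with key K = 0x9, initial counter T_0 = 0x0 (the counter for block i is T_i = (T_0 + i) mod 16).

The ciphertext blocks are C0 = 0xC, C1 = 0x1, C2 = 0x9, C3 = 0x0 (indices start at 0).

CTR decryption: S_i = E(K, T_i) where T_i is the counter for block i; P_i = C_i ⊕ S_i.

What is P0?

P0 = 0x5

P0: T = 0x0, S = E(K, T) = 0x9; 0xC ⊕ 0x9 = 0x5.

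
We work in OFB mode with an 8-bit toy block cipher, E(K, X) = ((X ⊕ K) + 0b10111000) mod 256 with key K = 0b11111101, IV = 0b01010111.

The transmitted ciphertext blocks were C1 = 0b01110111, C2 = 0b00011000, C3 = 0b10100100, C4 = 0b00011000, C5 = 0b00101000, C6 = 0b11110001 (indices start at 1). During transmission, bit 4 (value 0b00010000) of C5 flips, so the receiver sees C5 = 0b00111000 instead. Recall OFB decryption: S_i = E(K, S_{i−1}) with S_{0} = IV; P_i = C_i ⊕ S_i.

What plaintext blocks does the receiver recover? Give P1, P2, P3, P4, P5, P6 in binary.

Only C5 changed, to 0b00111000. In OFB, a change in C_i flips the same bit in P_i only; the keystream is unaffected. Decrypting the received ciphertext:
P1: S = E(K, 0b01010111) = 0b01100010; 0b01110111 ⊕ 0b01100010 = 0b00010101.
P2: S = E(K, 0b01100010) = 0b01010111; 0b00011000 ⊕ 0b01010111 = 0b01001111.
P3: S = E(K, 0b01010111) = 0b01100010; 0b10100100 ⊕ 0b01100010 = 0b11000110.
P4: S = E(K, 0b01100010) = 0b01010111; 0b00011000 ⊕ 0b01010111 = 0b01001111.
P5: S = E(K, 0b01010111) = 0b01100010; 0b00111000 ⊕ 0b01100010 = 0b01011010.
P6: S = E(K, 0b01100010) = 0b01010111; 0b11110001 ⊕ 0b01010111 = 0b10100110.
Blocks that differ from the original plaintext: P5.

P1 = 0b00010101, P2 = 0b01001111, P3 = 0b11000110, P4 = 0b01001111, P5 = 0b01011010, P6 = 0b10100110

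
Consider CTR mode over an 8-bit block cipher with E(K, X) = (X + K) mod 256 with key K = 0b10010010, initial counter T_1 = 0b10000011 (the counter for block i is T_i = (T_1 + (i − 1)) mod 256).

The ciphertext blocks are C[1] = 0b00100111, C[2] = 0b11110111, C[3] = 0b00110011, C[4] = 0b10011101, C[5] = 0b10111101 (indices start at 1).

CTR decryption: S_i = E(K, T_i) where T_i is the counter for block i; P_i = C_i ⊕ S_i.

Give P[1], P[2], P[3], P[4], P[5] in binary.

P[1]: T = 0b10000011, S = E(K, T) = 0b00010101; 0b00100111 ⊕ 0b00010101 = 0b00110010.
P[2]: T = 0b10000100, S = E(K, T) = 0b00010110; 0b11110111 ⊕ 0b00010110 = 0b11100001.
P[3]: T = 0b10000101, S = E(K, T) = 0b00010111; 0b00110011 ⊕ 0b00010111 = 0b00100100.
P[4]: T = 0b10000110, S = E(K, T) = 0b00011000; 0b10011101 ⊕ 0b00011000 = 0b10000101.
P[5]: T = 0b10000111, S = E(K, T) = 0b00011001; 0b10111101 ⊕ 0b00011001 = 0b10100100.

P[1] = 0b00110010, P[2] = 0b11100001, P[3] = 0b00100100, P[4] = 0b10000101, P[5] = 0b10100100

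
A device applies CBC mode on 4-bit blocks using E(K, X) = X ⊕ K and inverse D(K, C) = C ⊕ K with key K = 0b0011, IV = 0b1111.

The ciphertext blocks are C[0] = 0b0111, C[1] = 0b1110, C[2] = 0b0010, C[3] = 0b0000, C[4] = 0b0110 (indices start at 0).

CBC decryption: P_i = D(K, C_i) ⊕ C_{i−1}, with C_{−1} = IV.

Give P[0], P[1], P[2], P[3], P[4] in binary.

P[0]: D(K, 0b0111) = 0b0100; 0b0100 ⊕ 0b1111 = 0b1011.
P[1]: D(K, 0b1110) = 0b1101; 0b1101 ⊕ 0b0111 = 0b1010.
P[2]: D(K, 0b0010) = 0b0001; 0b0001 ⊕ 0b1110 = 0b1111.
P[3]: D(K, 0b0000) = 0b0011; 0b0011 ⊕ 0b0010 = 0b0001.
P[4]: D(K, 0b0110) = 0b0101; 0b0101 ⊕ 0b0000 = 0b0101.

P[0] = 0b1011, P[1] = 0b1010, P[2] = 0b1111, P[3] = 0b0001, P[4] = 0b0101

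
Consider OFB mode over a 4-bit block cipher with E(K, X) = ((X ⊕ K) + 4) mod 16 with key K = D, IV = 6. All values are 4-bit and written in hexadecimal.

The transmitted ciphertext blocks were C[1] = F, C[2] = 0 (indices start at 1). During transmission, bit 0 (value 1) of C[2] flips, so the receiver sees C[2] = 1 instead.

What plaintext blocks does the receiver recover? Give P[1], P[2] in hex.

P[1] = 0, P[2] = 7

OFB decryption: S_i = E(K, S_{i−1}) with S_{0} = IV; P_i = C_i ⊕ S_i.
Only C[2] changed, to 1. In OFB, a change in C_i flips the same bit in P_i only; the keystream is unaffected. Decrypting the received ciphertext:
P[1]: S = E(K, 6) = F; F ⊕ F = 0.
P[2]: S = E(K, F) = 6; 1 ⊕ 6 = 7.
Blocks that differ from the original plaintext: P[2].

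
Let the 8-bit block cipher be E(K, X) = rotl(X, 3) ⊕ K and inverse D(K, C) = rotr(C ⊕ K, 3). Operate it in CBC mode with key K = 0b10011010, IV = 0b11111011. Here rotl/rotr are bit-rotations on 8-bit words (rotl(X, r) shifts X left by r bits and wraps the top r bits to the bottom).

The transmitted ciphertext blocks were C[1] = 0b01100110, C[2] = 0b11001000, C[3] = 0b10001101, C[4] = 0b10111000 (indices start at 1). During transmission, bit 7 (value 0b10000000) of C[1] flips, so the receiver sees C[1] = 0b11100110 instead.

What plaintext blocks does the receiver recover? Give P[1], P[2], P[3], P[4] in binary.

P[1] = 0b01110100, P[2] = 0b10101100, P[3] = 0b00101010, P[4] = 0b11001001

CBC decryption: P_i = D(K, C_i) ⊕ C_{i−1}, with C_{0} = IV.
Only C[1] changed, to 0b11100110. In CBC, a change in C_i garbles P_i and flips the same bit in P_{i+1}. Decrypting the received ciphertext:
P[1]: D(K, 0b11100110) = 0b10001111; 0b10001111 ⊕ 0b11111011 = 0b01110100.
P[2]: D(K, 0b11001000) = 0b01001010; 0b01001010 ⊕ 0b11100110 = 0b10101100.
P[3]: D(K, 0b10001101) = 0b11100010; 0b11100010 ⊕ 0b11001000 = 0b00101010.
P[4]: D(K, 0b10111000) = 0b01000100; 0b01000100 ⊕ 0b10001101 = 0b11001001.
Blocks that differ from the original plaintext: P[1], P[2].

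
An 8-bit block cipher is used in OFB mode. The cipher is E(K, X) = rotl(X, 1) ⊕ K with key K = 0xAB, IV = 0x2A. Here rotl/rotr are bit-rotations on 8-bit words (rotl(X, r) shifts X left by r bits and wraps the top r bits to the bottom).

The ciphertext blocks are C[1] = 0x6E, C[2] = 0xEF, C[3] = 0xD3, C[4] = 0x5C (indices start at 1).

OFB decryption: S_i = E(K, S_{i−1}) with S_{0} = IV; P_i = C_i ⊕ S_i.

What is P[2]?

P[2] = 0xBB

P[1]: S = E(K, 0x2A) = 0xFF; 0x6E ⊕ 0xFF = 0x91.
P[2]: S = E(K, 0xFF) = 0x54; 0xEF ⊕ 0x54 = 0xBB.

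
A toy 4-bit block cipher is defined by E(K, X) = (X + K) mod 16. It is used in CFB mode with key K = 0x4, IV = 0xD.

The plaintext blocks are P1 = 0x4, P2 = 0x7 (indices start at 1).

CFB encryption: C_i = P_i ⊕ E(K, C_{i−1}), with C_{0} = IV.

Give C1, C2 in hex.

C1 = 0x5, C2 = 0xE

C1: E(K, 0xD) = 0x1; 0x4 ⊕ 0x1 = 0x5.
C2: E(K, 0x5) = 0x9; 0x7 ⊕ 0x9 = 0xE.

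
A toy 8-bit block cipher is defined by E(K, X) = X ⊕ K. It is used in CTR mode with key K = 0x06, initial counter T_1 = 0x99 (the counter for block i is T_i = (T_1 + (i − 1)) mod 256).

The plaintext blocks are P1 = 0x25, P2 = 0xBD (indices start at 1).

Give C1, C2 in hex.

C1 = 0xBA, C2 = 0x21

CTR encryption: S_i = E(K, T_i) where T_i is the counter for block i; C_i = P_i ⊕ S_i.
C1: T = 0x99, S = E(K, T) = 0x9F; 0x25 ⊕ 0x9F = 0xBA.
C2: T = 0x9A, S = E(K, T) = 0x9C; 0xBD ⊕ 0x9C = 0x21.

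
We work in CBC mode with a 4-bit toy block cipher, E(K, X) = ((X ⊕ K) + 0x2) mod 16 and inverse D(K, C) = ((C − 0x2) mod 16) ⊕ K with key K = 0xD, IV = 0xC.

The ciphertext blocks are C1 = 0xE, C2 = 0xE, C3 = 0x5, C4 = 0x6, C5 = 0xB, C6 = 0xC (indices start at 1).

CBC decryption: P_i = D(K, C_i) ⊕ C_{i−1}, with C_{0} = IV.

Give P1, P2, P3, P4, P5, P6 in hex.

P1 = 0xD, P2 = 0xF, P3 = 0x0, P4 = 0xC, P5 = 0x2, P6 = 0xC

P1: D(K, 0xE) = 0x1; 0x1 ⊕ 0xC = 0xD.
P2: D(K, 0xE) = 0x1; 0x1 ⊕ 0xE = 0xF.
P3: D(K, 0x5) = 0xE; 0xE ⊕ 0xE = 0x0.
P4: D(K, 0x6) = 0x9; 0x9 ⊕ 0x5 = 0xC.
P5: D(K, 0xB) = 0x4; 0x4 ⊕ 0x6 = 0x2.
P6: D(K, 0xC) = 0x7; 0x7 ⊕ 0xB = 0xC.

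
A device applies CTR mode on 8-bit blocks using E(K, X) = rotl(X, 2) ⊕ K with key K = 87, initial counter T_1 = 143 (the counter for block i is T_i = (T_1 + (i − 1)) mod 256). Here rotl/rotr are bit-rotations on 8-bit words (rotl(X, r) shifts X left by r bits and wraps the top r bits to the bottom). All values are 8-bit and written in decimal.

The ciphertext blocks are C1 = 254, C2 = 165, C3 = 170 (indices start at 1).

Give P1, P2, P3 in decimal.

P1 = 151, P2 = 176, P3 = 187

CTR decryption: S_i = E(K, T_i) where T_i is the counter for block i; P_i = C_i ⊕ S_i.
P1: T = 143, S = E(K, T) = 105; 254 ⊕ 105 = 151.
P2: T = 144, S = E(K, T) = 21; 165 ⊕ 21 = 176.
P3: T = 145, S = E(K, T) = 17; 170 ⊕ 17 = 187.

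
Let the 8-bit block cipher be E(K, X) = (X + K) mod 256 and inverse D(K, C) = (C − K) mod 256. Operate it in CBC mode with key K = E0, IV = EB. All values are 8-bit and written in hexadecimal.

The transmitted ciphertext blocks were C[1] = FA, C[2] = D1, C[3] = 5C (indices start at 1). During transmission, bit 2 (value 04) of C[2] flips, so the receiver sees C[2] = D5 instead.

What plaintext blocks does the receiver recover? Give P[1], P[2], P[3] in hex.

P[1] = F1, P[2] = 0F, P[3] = A9

CBC decryption: P_i = D(K, C_i) ⊕ C_{i−1}, with C_{0} = IV.
Only C[2] changed, to D5. In CBC, a change in C_i garbles P_i and flips the same bit in P_{i+1}. Decrypting the received ciphertext:
P[1]: D(K, FA) = 1A; 1A ⊕ EB = F1.
P[2]: D(K, D5) = F5; F5 ⊕ FA = 0F.
P[3]: D(K, 5C) = 7C; 7C ⊕ D5 = A9.
Blocks that differ from the original plaintext: P[2], P[3].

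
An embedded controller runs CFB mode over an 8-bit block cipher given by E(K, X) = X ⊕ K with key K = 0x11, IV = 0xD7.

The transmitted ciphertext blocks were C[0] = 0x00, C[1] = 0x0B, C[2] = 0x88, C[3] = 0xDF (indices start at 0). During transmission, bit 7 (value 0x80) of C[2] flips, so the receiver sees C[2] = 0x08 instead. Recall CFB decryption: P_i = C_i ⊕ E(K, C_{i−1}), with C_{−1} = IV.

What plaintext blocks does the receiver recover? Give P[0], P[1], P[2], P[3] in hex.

Only C[2] changed, to 0x08. In CFB, a change in C_i flips the same bit in P_i and garbles P_{i+1}. Decrypting the received ciphertext:
P[0]: E(K, 0xD7) = 0xC6; 0x00 ⊕ 0xC6 = 0xC6.
P[1]: E(K, 0x00) = 0x11; 0x0B ⊕ 0x11 = 0x1A.
P[2]: E(K, 0x0B) = 0x1A; 0x08 ⊕ 0x1A = 0x12.
P[3]: E(K, 0x08) = 0x19; 0xDF ⊕ 0x19 = 0xC6.
Blocks that differ from the original plaintext: P[2], P[3].

P[0] = 0xC6, P[1] = 0x1A, P[2] = 0x12, P[3] = 0xC6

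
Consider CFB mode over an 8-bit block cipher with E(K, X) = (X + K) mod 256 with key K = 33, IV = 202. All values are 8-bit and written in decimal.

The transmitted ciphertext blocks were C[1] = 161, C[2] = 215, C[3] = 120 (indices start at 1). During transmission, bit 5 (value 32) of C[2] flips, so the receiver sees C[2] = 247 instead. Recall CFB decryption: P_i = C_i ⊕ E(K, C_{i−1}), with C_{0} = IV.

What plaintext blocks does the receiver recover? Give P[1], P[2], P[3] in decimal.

Only C[2] changed, to 247. In CFB, a change in C_i flips the same bit in P_i and garbles P_{i+1}. Decrypting the received ciphertext:
P[1]: E(K, 202) = 235; 161 ⊕ 235 = 74.
P[2]: E(K, 161) = 194; 247 ⊕ 194 = 53.
P[3]: E(K, 247) = 24; 120 ⊕ 24 = 96.
Blocks that differ from the original plaintext: P[2], P[3].

P[1] = 74, P[2] = 53, P[3] = 96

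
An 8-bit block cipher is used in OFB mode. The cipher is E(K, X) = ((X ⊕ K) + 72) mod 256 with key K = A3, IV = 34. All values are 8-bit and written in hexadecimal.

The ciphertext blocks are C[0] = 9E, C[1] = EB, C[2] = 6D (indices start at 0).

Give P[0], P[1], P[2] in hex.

P[0] = 97, P[1] = F7, P[2] = 5C

OFB decryption: S_i = E(K, S_{i−1}) with S_{−1} = IV; P_i = C_i ⊕ S_i.
P[0]: S = E(K, 34) = 09; 9E ⊕ 09 = 97.
P[1]: S = E(K, 09) = 1C; EB ⊕ 1C = F7.
P[2]: S = E(K, 1C) = 31; 6D ⊕ 31 = 5C.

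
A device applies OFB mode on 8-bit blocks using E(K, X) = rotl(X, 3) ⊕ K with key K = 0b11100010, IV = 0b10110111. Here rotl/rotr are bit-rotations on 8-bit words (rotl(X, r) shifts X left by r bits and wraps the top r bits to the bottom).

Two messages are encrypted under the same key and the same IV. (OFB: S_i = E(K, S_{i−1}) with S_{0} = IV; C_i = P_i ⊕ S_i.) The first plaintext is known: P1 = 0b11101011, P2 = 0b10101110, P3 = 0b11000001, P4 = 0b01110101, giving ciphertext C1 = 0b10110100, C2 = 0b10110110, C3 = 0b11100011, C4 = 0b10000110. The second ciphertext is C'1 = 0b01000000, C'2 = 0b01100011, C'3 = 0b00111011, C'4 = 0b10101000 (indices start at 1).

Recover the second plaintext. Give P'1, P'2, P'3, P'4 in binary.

In OFB with a reused IV, both messages share the same keystream S_i, so C_i ⊕ C'_i = P_i ⊕ P'_i and thus P'_i = P_i ⊕ C_i ⊕ C'_i.
P'1: 0b11101011 ⊕ 0b10110100 ⊕ 0b01000000 = 0b00011111.
P'2: 0b10101110 ⊕ 0b10110110 ⊕ 0b01100011 = 0b01111011.
P'3: 0b11000001 ⊕ 0b11100011 ⊕ 0b00111011 = 0b00011001.
P'4: 0b01110101 ⊕ 0b10000110 ⊕ 0b10101000 = 0b01011011.

P'1 = 0b00011111, P'2 = 0b01111011, P'3 = 0b00011001, P'4 = 0b01011011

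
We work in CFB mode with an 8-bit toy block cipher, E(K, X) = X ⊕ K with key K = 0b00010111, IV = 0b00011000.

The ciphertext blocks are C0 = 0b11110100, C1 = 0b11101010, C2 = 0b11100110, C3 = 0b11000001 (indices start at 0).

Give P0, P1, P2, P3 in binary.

CFB decryption: P_i = C_i ⊕ E(K, C_{i−1}), with C_{−1} = IV.
P0: E(K, 0b00011000) = 0b00001111; 0b11110100 ⊕ 0b00001111 = 0b11111011.
P1: E(K, 0b11110100) = 0b11100011; 0b11101010 ⊕ 0b11100011 = 0b00001001.
P2: E(K, 0b11101010) = 0b11111101; 0b11100110 ⊕ 0b11111101 = 0b00011011.
P3: E(K, 0b11100110) = 0b11110001; 0b11000001 ⊕ 0b11110001 = 0b00110000.

P0 = 0b11111011, P1 = 0b00001001, P2 = 0b00011011, P3 = 0b00110000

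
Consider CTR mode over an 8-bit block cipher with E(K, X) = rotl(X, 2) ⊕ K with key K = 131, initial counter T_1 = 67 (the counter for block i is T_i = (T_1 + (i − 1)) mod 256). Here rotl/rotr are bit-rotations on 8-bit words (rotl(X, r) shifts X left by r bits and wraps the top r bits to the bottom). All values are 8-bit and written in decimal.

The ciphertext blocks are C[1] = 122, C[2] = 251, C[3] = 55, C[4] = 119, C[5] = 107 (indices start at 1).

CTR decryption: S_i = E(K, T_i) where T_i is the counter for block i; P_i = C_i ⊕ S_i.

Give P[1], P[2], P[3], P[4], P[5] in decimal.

P[1] = 244, P[2] = 105, P[3] = 161, P[4] = 237, P[5] = 245

P[1]: T = 67, S = E(K, T) = 142; 122 ⊕ 142 = 244.
P[2]: T = 68, S = E(K, T) = 146; 251 ⊕ 146 = 105.
P[3]: T = 69, S = E(K, T) = 150; 55 ⊕ 150 = 161.
P[4]: T = 70, S = E(K, T) = 154; 119 ⊕ 154 = 237.
P[5]: T = 71, S = E(K, T) = 158; 107 ⊕ 158 = 245.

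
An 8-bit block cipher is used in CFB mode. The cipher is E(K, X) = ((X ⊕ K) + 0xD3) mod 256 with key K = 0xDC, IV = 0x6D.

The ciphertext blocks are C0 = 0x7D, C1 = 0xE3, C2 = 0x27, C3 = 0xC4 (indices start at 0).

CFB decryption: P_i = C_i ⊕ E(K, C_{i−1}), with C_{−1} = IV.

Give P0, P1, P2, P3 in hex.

P0: E(K, 0x6D) = 0x84; 0x7D ⊕ 0x84 = 0xF9.
P1: E(K, 0x7D) = 0x74; 0xE3 ⊕ 0x74 = 0x97.
P2: E(K, 0xE3) = 0x12; 0x27 ⊕ 0x12 = 0x35.
P3: E(K, 0x27) = 0xCE; 0xC4 ⊕ 0xCE = 0x0A.

P0 = 0xF9, P1 = 0x97, P2 = 0x35, P3 = 0x0A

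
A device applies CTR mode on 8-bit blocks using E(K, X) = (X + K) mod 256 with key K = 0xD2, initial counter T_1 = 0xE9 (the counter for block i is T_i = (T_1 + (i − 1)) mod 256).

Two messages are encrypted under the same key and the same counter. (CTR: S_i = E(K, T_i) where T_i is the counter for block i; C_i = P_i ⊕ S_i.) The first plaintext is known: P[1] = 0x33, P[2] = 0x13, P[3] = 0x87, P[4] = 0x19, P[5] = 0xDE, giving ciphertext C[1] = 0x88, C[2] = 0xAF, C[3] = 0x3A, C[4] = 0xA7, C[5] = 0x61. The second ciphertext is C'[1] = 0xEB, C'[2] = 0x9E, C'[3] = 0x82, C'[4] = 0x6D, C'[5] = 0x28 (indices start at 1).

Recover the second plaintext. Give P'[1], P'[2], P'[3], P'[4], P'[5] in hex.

P'[1] = 0x50, P'[2] = 0x22, P'[3] = 0x3F, P'[4] = 0xD3, P'[5] = 0x97

In CTR with a reused counter, both messages share the same keystream S_i, so C_i ⊕ C'_i = P_i ⊕ P'_i and thus P'_i = P_i ⊕ C_i ⊕ C'_i.
P'[1]: 0x33 ⊕ 0x88 ⊕ 0xEB = 0x50.
P'[2]: 0x13 ⊕ 0xAF ⊕ 0x9E = 0x22.
P'[3]: 0x87 ⊕ 0x3A ⊕ 0x82 = 0x3F.
P'[4]: 0x19 ⊕ 0xA7 ⊕ 0x6D = 0xD3.
P'[5]: 0xDE ⊕ 0x61 ⊕ 0x28 = 0x97.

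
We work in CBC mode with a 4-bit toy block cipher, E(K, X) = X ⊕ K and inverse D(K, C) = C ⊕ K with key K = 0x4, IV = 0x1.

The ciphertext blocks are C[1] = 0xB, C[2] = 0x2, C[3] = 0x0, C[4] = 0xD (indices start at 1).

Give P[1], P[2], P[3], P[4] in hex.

CBC decryption: P_i = D(K, C_i) ⊕ C_{i−1}, with C_{0} = IV.
P[1]: D(K, 0xB) = 0xF; 0xF ⊕ 0x1 = 0xE.
P[2]: D(K, 0x2) = 0x6; 0x6 ⊕ 0xB = 0xD.
P[3]: D(K, 0x0) = 0x4; 0x4 ⊕ 0x2 = 0x6.
P[4]: D(K, 0xD) = 0x9; 0x9 ⊕ 0x0 = 0x9.

P[1] = 0xE, P[2] = 0xD, P[3] = 0x6, P[4] = 0x9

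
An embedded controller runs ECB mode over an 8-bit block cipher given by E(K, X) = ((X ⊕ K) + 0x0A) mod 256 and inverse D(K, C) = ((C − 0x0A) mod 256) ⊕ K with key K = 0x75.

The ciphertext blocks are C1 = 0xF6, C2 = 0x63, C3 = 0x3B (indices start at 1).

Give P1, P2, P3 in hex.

P1 = 0x99, P2 = 0x2C, P3 = 0x44

ECB decryption: P_i = D(K, C_i).
P1: D(K, 0xF6) = 0x99.
P2: D(K, 0x63) = 0x2C.
P3: D(K, 0x3B) = 0x44.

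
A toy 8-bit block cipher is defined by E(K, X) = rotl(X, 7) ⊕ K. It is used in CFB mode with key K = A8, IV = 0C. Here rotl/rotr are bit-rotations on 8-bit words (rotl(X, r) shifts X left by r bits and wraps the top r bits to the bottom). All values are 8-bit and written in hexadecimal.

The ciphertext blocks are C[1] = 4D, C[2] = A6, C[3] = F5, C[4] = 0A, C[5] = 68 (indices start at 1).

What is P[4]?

P[4] = 58

CFB decryption: P_i = C_i ⊕ E(K, C_{i−1}), with C_{0} = IV.
P[4]: E(K, F5) = 52; 0A ⊕ 52 = 58.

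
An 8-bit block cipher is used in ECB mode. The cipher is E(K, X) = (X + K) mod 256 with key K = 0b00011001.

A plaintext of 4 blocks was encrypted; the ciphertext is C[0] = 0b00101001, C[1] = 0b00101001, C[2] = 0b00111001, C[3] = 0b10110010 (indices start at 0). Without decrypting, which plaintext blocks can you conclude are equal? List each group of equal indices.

P[0] = P[1]

ECB encrypts each block independently with the same key, so equal ciphertext blocks imply equal plaintext blocks.
C[0] = C[1] = 0b00101001, so P[0] = P[1].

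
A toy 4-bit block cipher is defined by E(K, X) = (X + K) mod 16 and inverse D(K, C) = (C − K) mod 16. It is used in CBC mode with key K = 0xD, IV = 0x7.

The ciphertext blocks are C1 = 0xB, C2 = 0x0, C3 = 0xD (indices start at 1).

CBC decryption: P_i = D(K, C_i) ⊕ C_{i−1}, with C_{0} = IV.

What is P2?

P2: D(K, 0x0) = 0x3; 0x3 ⊕ 0xB = 0x8.

P2 = 0x8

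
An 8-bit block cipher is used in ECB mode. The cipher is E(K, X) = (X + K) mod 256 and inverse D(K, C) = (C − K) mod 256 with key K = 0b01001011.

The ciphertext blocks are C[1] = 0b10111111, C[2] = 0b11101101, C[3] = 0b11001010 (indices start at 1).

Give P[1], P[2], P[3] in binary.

ECB decryption: P_i = D(K, C_i).
P[1]: D(K, 0b10111111) = 0b01110100.
P[2]: D(K, 0b11101101) = 0b10100010.
P[3]: D(K, 0b11001010) = 0b01111111.

P[1] = 0b01110100, P[2] = 0b10100010, P[3] = 0b01111111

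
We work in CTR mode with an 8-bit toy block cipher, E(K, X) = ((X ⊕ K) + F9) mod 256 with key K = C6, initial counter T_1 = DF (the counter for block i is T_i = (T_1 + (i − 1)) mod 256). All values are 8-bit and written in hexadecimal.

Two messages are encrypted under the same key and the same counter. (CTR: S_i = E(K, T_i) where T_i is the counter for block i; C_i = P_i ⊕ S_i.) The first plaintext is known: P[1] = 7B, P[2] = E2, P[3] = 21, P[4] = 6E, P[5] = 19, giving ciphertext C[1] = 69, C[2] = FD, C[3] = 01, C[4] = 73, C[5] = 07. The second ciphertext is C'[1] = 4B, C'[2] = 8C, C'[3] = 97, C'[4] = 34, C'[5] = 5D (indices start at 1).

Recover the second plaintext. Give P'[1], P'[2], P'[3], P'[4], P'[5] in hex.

In CTR with a reused counter, both messages share the same keystream S_i, so C_i ⊕ C'_i = P_i ⊕ P'_i and thus P'_i = P_i ⊕ C_i ⊕ C'_i.
P'[1]: 7B ⊕ 69 ⊕ 4B = 59.
P'[2]: E2 ⊕ FD ⊕ 8C = 93.
P'[3]: 21 ⊕ 01 ⊕ 97 = B7.
P'[4]: 6E ⊕ 73 ⊕ 34 = 29.
P'[5]: 19 ⊕ 07 ⊕ 5D = 43.

P'[1] = 59, P'[2] = 93, P'[3] = B7, P'[4] = 29, P'[5] = 43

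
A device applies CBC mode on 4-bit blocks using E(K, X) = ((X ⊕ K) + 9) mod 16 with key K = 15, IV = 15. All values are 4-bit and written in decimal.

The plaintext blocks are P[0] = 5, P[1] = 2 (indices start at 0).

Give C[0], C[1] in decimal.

CBC encryption: C_i = E(K, P_i ⊕ C_{i−1}), with C_{−1} = IV.
C[0]: P[0] ⊕ 15 = 10; E(K, 10) = 14.
C[1]: P[1] ⊕ 14 = 12; E(K, 12) = 12.

C[0] = 14, C[1] = 12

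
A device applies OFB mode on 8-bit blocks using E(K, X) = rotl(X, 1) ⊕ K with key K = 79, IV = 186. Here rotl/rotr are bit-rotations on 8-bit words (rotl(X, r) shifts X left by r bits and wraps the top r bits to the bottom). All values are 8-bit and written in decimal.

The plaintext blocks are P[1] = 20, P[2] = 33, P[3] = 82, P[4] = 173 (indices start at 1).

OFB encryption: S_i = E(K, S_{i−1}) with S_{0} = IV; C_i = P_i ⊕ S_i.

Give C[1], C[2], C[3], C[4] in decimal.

C[1] = 46, C[2] = 26, C[3] = 107, C[4] = 144

C[1]: S = E(K, 186) = 58; 20 ⊕ 58 = 46.
C[2]: S = E(K, 58) = 59; 33 ⊕ 59 = 26.
C[3]: S = E(K, 59) = 57; 82 ⊕ 57 = 107.
C[4]: S = E(K, 57) = 61; 173 ⊕ 61 = 144.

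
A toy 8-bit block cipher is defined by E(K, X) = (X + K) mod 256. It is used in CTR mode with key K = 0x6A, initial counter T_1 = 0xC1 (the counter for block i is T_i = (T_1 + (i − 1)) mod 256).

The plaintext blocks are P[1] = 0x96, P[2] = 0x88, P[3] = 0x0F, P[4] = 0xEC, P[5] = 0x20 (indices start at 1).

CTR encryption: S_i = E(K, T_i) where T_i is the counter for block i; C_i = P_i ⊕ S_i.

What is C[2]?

C[1]: T = 0xC1, S = E(K, T) = 0x2B; 0x96 ⊕ 0x2B = 0xBD.
C[2]: T = 0xC2, S = E(K, T) = 0x2C; 0x88 ⊕ 0x2C = 0xA4.

C[2] = 0xA4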